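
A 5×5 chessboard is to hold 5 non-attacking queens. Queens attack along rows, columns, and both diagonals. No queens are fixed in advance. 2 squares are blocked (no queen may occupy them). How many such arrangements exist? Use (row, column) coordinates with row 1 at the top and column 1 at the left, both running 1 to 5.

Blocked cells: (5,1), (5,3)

Branch on row 1: col 1 → 1; col 2 → 2; col 3 → 1; col 4 → 1; col 5 → 1.
Sum: 1 + 2 + 1 + 1 + 1 = 6.

6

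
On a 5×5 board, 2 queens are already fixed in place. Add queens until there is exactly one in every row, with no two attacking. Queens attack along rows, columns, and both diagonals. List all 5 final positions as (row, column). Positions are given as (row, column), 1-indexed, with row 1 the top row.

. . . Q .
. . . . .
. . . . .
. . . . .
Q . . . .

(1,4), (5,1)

(1,4) (2,2) (3,5) (4,3) (5,1)

Row 2: attacked by (1,4)→{3,4,5}; (5,1)→{1,4}. Safe: 2. Place at column 2.
Row 3: attacked by (1,4)→{2,4}; (2,2)→{1,2,3}; (5,1)→{1,3}. Safe: 5. Place at column 5.
Row 4: attacked by (1,4)→{1,4}; (2,2)→{2,4}; (3,5)→{4,5}; (5,1)→{1,2}. Safe: 3. Place at column 3.
Columns [4, 2, 5, 3, 1], r−c [-3, 0, -2, 1, 4], r+c [5, 4, 8, 7, 6] are all distinct, so no two queens attack.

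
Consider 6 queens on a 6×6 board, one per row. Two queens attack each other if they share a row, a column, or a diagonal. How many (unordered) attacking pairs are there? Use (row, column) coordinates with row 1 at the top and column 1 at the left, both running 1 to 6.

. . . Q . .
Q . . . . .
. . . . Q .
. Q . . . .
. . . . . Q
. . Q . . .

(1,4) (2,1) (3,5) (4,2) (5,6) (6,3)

0

All columns are distinct and no two queens satisfy |Δrow| = |Δcol|, so no pair attacks.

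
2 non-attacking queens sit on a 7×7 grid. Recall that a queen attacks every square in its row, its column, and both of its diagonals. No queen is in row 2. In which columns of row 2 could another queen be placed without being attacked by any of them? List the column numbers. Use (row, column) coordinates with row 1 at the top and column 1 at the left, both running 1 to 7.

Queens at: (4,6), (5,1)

(4,6) attacks row 2 at column 6 and diagonals 4.
(5,1) attacks row 2 at column 1 and diagonals 4.
Attacked columns: {1, 4, 6}. Safe: {2, 3, 5, 7}.

columns 2, 3, 5, 7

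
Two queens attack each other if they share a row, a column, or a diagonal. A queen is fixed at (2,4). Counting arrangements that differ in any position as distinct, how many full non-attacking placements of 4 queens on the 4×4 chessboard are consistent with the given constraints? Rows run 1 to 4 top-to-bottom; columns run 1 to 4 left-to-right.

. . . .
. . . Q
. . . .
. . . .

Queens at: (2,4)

1

Branch on row 1: col 1 → 0; col 2 → 1.
Sum: 0 + 1 = 1.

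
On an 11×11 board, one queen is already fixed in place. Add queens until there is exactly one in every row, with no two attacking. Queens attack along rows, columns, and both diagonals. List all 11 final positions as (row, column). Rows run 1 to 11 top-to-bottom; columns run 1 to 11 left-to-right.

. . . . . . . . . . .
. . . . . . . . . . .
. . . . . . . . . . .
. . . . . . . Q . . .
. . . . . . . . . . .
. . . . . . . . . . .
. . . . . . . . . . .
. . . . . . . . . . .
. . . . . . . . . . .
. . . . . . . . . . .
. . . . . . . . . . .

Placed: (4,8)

(1,6) (2,2) (3,5) (4,8) (5,11) (6,7) (7,10) (8,3) (9,1) (10,9) (11,4)

Row 1: attacked by (4,8)→{5,8,11}. Safe: 1, 2, 3, 4, 6, 7, 9, 10. Place at column 6.
Row 2: attacked by (1,6)→{5,6,7}; (4,8)→{6,8,10}. Safe: 1, 2, 3, 4, 9, 11. Place at column 2.
Row 3: attacked by (1,6)→{4,6,8}; (2,2)→{1,2,3}; (4,8)→{7,8,9}. Safe: 5, 10, 11. Place at column 5.
Row 5: attacked by (1,6)→{2,6,10}; (2,2)→{2,5}; (3,5)→{3,5,7}; (4,8)→{7,8,9}. Safe: 1, 4, 11. Place at column 11.
Row 6: attacked by (1,6)→{1,6,11}; (2,2)→{2,6}; (3,5)→{2,5,8}; (4,8)→{6,8,10}; (5,11)→{10,11}. Safe: 3, 4, 7, 9. Place at column 7.
Row 7: attacked by (1,6)→{6}; (2,2)→{2,7}; (3,5)→{1,5,9}; (4,8)→{5,8,11}; (5,11)→{9,11}; (6,7)→{6,7,8}. Safe: 3, 4, 10. Place at column 10.
Row 8: attacked by (1,6)→{6}; (2,2)→{2,8}; (3,5)→{5,10}; (4,8)→{4,8}; (5,11)→{8,11}; (6,7)→{5,7,9}; (7,10)→{9,10,11}. Safe: 1, 3. Place at column 3.
Row 9: attacked by (1,6)→{6}; (2,2)→{2,9}; (3,5)→{5,11}; (4,8)→{3,8}; (5,11)→{7,11}; (6,7)→{4,7,10}; (7,10)→{8,10}; (8,3)→{2,3,4}. Safe: 1. Place at column 1.
Row 10: attacked by (1,6)→{6}; (2,2)→{2,10}; (3,5)→{5}; (4,8)→{2,8}; (5,11)→{6,11}; (6,7)→{3,7,11}; (7,10)→{7,10}; (8,3)→{1,3,5}; (9,1)→{1,2}. Safe: 4, 9. Place at column 9.
Row 11: attacked by (1,6)→{6}; (2,2)→{2,11}; (3,5)→{5}; (4,8)→{1,8}; (5,11)→{5,11}; (6,7)→{2,7}; (7,10)→{6,10}; (8,3)→{3,6}; (9,1)→{1,3}; (10,9)→{8,9,10}. Safe: 4. Place at column 4.
Columns [6, 2, 5, 8, 11, 7, 10, 3, 1, 9, 4], r−c [-5, 0, -2, -4, -6, -1, -3, 5, 8, 1, 7], r+c [7, 4, 8, 12, 16, 13, 17, 11, 10, 19, 15] are all distinct, so no two queens attack.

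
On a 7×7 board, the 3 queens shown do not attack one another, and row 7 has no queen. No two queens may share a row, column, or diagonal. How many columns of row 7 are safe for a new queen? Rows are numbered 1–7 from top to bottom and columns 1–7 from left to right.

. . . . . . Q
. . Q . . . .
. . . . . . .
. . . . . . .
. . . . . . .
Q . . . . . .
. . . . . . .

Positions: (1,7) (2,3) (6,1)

(1,7) attacks row 7 at column 7 and diagonals 1.
(2,3) attacks row 7 at column 3.
(6,1) attacks row 7 at column 1 and diagonals 2.
Attacked columns: {1, 2, 3, 7}. Safe: {4, 5, 6}.

3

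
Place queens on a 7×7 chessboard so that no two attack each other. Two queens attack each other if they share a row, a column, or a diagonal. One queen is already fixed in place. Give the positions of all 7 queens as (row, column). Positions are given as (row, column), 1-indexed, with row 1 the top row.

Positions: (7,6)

Row 1: attacked by (7,6)→{6}. Safe: 1, 2, 3, 4, 5, 7. Place at column 4.
Row 2: attacked by (1,4)→{3,4,5}; (7,6)→{1,6}. Safe: 2, 7. Place at column 2.
Row 3: attacked by (1,4)→{2,4,6}; (2,2)→{1,2,3}; (7,6)→{2,6}. Safe: 5, 7. Place at column 7.
Row 4: attacked by (1,4)→{1,4,7}; (2,2)→{2,4}; (3,7)→{6,7}; (7,6)→{3,6}. Safe: 5. Place at column 5.
Row 5: attacked by (1,4)→{4}; (2,2)→{2,5}; (3,7)→{5,7}; (4,5)→{4,5,6}; (7,6)→{4,6}. Safe: 1, 3. Place at column 3.
Row 6: attacked by (1,4)→{4}; (2,2)→{2,6}; (3,7)→{4,7}; (4,5)→{3,5,7}; (5,3)→{2,3,4}; (7,6)→{5,6,7}. Safe: 1. Place at column 1.
Columns [4, 2, 7, 5, 3, 1, 6], r−c [-3, 0, -4, -1, 2, 5, 1], r+c [5, 4, 10, 9, 8, 7, 13] are all distinct, so no two queens attack.

(1,4) (2,2) (3,7) (4,5) (5,3) (6,1) (7,6)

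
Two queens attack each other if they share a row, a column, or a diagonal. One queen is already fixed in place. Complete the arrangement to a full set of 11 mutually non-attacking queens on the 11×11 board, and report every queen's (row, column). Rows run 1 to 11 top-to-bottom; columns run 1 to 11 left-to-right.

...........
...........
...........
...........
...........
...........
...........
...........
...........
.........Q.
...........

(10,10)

Row 1: attacked by (10,10)→{1,10}. Safe: 2, 3, 4, 5, 6, 7, 8, 9, 11. Place at column 4.
Row 2: attacked by (1,4)→{3,4,5}; (10,10)→{2,10}. Safe: 1, 6, 7, 8, 9, 11. Place at column 8.
Row 3: attacked by (1,4)→{2,4,6}; (2,8)→{7,8,9}; (10,10)→{3,10}. Safe: 1, 5, 11. Place at column 1.
Row 4: attacked by (1,4)→{1,4,7}; (2,8)→{6,8,10}; (3,1)→{1,2}; (10,10)→{4,10}. Safe: 3, 5, 9, 11. Place at column 3.
Row 5: attacked by (1,4)→{4,8}; (2,8)→{5,8,11}; (3,1)→{1,3}; (4,3)→{2,3,4}; (10,10)→{5,10}. Safe: 6, 7, 9. Place at column 7.
Row 6: attacked by (1,4)→{4,9}; (2,8)→{4,8}; (3,1)→{1,4}; (4,3)→{1,3,5}; (5,7)→{6,7,8}; (10,10)→{6,10}. Safe: 2, 11. Place at column 2.
Row 7: attacked by (1,4)→{4,10}; (2,8)→{3,8}; (3,1)→{1,5}; (4,3)→{3,6}; (5,7)→{5,7,9}; (6,2)→{1,2,3}; (10,10)→{7,10}. Safe: 11. Place at column 11.
Row 8: attacked by (1,4)→{4,11}; (2,8)→{2,8}; (3,1)→{1,6}; (4,3)→{3,7}; (5,7)→{4,7,10}; (6,2)→{2,4}; (7,11)→{10,11}; (10,10)→{8,10}. Safe: 5, 9. Place at column 9.
Row 9: attacked by (1,4)→{4}; (2,8)→{1,8}; (3,1)→{1,7}; (4,3)→{3,8}; (5,7)→{3,7,11}; (6,2)→{2,5}; (7,11)→{9,11}; (8,9)→{8,9,10}; (10,10)→{9,10,11}. Safe: 6. Place at column 6.
Row 11: attacked by (1,4)→{4}; (2,8)→{8}; (3,1)→{1,9}; (4,3)→{3,10}; (5,7)→{1,7}; (6,2)→{2,7}; (7,11)→{7,11}; (8,9)→{6,9}; (9,6)→{4,6,8}; (10,10)→{9,10,11}. Safe: 5. Place at column 5.
Columns [4, 8, 1, 3, 7, 2, 11, 9, 6, 10, 5], r−c [-3, -6, 2, 1, -2, 4, -4, -1, 3, 0, 6], r+c [5, 10, 4, 7, 12, 8, 18, 17, 15, 20, 16] are all distinct, so no two queens attack.

(1,4) (2,8) (3,1) (4,3) (5,7) (6,2) (7,11) (8,9) (9,6) (10,10) (11,5)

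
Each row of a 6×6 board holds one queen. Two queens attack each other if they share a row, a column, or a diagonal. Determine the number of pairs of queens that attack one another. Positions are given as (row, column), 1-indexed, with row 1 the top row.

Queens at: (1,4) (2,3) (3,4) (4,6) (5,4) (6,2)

5

Same column: (1,4)–(3,4) (column 4); (1,4)–(5,4) (column 4); (3,4)–(5,4) (column 4).
Same diagonal: (1,4)–(2,3) (|1−2| = |4−3| = 1); (2,3)–(3,4) (|2−3| = |3−4| = 1).
Total attacking pairs: 5.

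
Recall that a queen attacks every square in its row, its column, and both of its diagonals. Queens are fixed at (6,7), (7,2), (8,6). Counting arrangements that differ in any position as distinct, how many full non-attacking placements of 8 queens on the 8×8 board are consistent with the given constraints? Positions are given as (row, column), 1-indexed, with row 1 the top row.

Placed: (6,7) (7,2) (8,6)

2

Branch on row 1: col 1 → 0; col 3 → 1; col 4 → 1; col 5 → 0.
Sum: 0 + 1 + 1 + 0 = 2.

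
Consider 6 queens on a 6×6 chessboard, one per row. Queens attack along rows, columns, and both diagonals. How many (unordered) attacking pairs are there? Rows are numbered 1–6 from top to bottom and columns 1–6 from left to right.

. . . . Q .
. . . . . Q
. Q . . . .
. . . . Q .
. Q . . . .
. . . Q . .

3

Same column: (1,5)–(4,5) (column 5); (3,2)–(5,2) (column 2).
Same diagonal: (1,5)–(2,6) (|1−2| = |5−6| = 1).
Total attacking pairs: 3.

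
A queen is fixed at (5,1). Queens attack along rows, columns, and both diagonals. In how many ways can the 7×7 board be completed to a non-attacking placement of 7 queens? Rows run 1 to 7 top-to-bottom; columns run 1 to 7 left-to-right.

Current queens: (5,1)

Branch on row 1: col 2 → 2; col 3 → 1; col 4 → 0; col 6 → 2; col 7 → 1.
Sum: 2 + 1 + 0 + 2 + 1 = 6.

6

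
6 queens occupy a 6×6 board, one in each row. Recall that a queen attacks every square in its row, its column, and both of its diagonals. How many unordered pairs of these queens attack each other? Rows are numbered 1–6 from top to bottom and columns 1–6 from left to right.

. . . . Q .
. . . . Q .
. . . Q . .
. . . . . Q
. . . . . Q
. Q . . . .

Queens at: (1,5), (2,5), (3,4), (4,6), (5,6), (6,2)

4

Same column: (1,5)–(2,5) (column 5); (4,6)–(5,6) (column 6).
Same diagonal: (2,5)–(3,4) (|2−3| = |5−4| = 1); (3,4)–(5,6) (|3−5| = |4−6| = 2).
Total attacking pairs: 4.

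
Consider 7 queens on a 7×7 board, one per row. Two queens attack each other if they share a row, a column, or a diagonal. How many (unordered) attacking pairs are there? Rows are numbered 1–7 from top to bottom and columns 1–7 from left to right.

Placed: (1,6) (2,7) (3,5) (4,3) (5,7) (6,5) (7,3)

Same column: (2,7)–(5,7) (column 7); (3,5)–(6,5) (column 5); (4,3)–(7,3) (column 3).
Same diagonal: (1,6)–(2,7) (|1−2| = |6−7| = 1); (1,6)–(4,3) (|1−4| = |6−3| = 3); (3,5)–(5,7) (|3−5| = |5−7| = 2); (4,3)–(6,5) (|4−6| = |3−5| = 2).
Total attacking pairs: 7.

7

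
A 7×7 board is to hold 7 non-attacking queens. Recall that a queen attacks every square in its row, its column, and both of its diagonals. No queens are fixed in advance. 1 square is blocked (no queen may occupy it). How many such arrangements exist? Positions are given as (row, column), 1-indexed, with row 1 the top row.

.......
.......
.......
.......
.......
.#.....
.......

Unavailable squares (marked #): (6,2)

Branch on row 1: col 1 → 3; col 2 → 7; col 3 → 5; col 4 → 6; col 5 → 5; col 6 → 6; col 7 → 4.
Sum: 3 + 7 + 5 + 6 + 5 + 6 + 4 = 36.

36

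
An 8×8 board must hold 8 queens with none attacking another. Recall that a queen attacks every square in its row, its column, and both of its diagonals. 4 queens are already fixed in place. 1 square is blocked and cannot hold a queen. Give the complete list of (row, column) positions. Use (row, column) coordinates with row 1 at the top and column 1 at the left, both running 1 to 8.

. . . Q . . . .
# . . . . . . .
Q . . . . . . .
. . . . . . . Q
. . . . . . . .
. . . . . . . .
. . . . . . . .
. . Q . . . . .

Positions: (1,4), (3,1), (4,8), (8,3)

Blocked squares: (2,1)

(1,4) (2,7) (3,1) (4,8) (5,5) (6,2) (7,6) (8,3)

Row 2: attacked by (1,4)→{3,4,5}; (3,1)→{1,2}; (4,8)→{6,8}; (8,3)→{3}. Blocked: 1. Safe: 7. Place at column 7.
Row 5: attacked by (1,4)→{4,8}; (2,7)→{4,7}; (3,1)→{1,3}; (4,8)→{7,8}; (8,3)→{3,6}. Safe: 2, 5. Place at column 5.
Row 6: attacked by (1,4)→{4}; (2,7)→{3,7}; (3,1)→{1,4}; (4,8)→{6,8}; (5,5)→{4,5,6}; (8,3)→{1,3,5}. Safe: 2. Place at column 2.
Row 7: attacked by (1,4)→{4}; (2,7)→{2,7}; (3,1)→{1,5}; (4,8)→{5,8}; (5,5)→{3,5,7}; (6,2)→{1,2,3}; (8,3)→{2,3,4}. Safe: 6. Place at column 6.
Columns [4, 7, 1, 8, 5, 2, 6, 3], r−c [-3, -5, 2, -4, 0, 4, 1, 5], r+c [5, 9, 4, 12, 10, 8, 13, 11] are all distinct, so no two queens attack.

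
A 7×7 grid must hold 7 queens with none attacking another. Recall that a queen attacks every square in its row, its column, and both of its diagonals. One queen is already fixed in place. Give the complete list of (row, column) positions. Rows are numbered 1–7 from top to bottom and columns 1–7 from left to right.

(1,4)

(1,4) (2,6) (3,1) (4,3) (5,5) (6,7) (7,2)

Row 2: attacked by (1,4)→{3,4,5}. Safe: 1, 2, 6, 7. Place at column 6.
Row 3: attacked by (1,4)→{2,4,6}; (2,6)→{5,6,7}. Safe: 1, 3. Place at column 1.
Row 4: attacked by (1,4)→{1,4,7}; (2,6)→{4,6}; (3,1)→{1,2}. Safe: 3, 5. Place at column 3.
Row 5: attacked by (1,4)→{4}; (2,6)→{3,6}; (3,1)→{1,3}; (4,3)→{2,3,4}. Safe: 5, 7. Place at column 5.
Row 6: attacked by (1,4)→{4}; (2,6)→{2,6}; (3,1)→{1,4}; (4,3)→{1,3,5}; (5,5)→{4,5,6}. Safe: 7. Place at column 7.
Row 7: attacked by (1,4)→{4}; (2,6)→{1,6}; (3,1)→{1,5}; (4,3)→{3,6}; (5,5)→{3,5,7}; (6,7)→{6,7}. Safe: 2. Place at column 2.
Columns [4, 6, 1, 3, 5, 7, 2], r−c [-3, -4, 2, 1, 0, -1, 5], r+c [5, 8, 4, 7, 10, 13, 9] are all distinct, so no two queens attack.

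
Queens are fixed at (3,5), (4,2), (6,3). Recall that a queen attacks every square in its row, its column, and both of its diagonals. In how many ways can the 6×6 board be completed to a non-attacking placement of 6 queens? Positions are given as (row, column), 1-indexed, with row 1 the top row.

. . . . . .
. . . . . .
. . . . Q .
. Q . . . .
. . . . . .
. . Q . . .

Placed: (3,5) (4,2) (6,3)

Branch on row 1: col 1 → 0; col 4 → 1; col 6 → 0.
Sum: 0 + 1 + 0 = 1.

1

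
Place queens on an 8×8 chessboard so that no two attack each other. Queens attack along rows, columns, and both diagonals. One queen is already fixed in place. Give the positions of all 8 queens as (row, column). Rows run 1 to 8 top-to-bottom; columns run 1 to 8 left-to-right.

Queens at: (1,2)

Row 2: attacked by (1,2)→{1,2,3}. Safe: 4, 5, 6, 7, 8. Place at column 5.
Row 3: attacked by (1,2)→{2,4}; (2,5)→{4,5,6}. Safe: 1, 3, 7, 8. Place at column 7.
Row 4: attacked by (1,2)→{2,5}; (2,5)→{3,5,7}; (3,7)→{6,7,8}. Safe: 1, 4. Place at column 1.
Row 5: attacked by (1,2)→{2,6}; (2,5)→{2,5,8}; (3,7)→{5,7}; (4,1)→{1,2}. Safe: 3, 4. Place at column 3.
Row 6: attacked by (1,2)→{2,7}; (2,5)→{1,5}; (3,7)→{4,7}; (4,1)→{1,3}; (5,3)→{2,3,4}. Safe: 6, 8. Place at column 8.
Row 7: attacked by (1,2)→{2,8}; (2,5)→{5}; (3,7)→{3,7}; (4,1)→{1,4}; (5,3)→{1,3,5}; (6,8)→{7,8}. Safe: 6. Place at column 6.
Row 8: attacked by (1,2)→{2}; (2,5)→{5}; (3,7)→{2,7}; (4,1)→{1,5}; (5,3)→{3,6}; (6,8)→{6,8}; (7,6)→{5,6,7}. Safe: 4. Place at column 4.
Columns [2, 5, 7, 1, 3, 8, 6, 4], r−c [-1, -3, -4, 3, 2, -2, 1, 4], r+c [3, 7, 10, 5, 8, 14, 13, 12] are all distinct, so no two queens attack.

(1,2) (2,5) (3,7) (4,1) (5,3) (6,8) (7,6) (8,4)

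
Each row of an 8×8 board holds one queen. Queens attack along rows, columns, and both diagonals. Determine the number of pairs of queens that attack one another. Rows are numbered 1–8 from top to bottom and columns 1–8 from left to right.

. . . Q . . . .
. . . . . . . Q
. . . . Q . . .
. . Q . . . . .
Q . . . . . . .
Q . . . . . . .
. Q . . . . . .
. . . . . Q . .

3

Same column: (5,1)–(6,1) (column 1).
Same diagonal: (4,3)–(6,1) (|4−6| = |3−1| = 2); (6,1)–(7,2) (|6−7| = |1−2| = 1).
Total attacking pairs: 3.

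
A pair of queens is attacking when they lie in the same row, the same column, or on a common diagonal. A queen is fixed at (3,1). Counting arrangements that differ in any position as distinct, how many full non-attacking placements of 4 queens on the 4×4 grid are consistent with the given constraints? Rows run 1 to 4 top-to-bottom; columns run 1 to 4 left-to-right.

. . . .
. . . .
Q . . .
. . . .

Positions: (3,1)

1

Branch on row 1: col 2 → 1; col 4 → 0.
Sum: 1 + 0 = 1.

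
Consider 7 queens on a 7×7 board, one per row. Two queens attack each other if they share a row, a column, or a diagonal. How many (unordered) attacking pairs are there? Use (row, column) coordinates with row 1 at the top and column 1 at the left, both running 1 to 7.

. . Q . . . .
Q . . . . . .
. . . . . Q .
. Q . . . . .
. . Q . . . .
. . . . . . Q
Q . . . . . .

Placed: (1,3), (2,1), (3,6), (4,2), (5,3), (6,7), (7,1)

4

Same column: (1,3)–(5,3) (column 3); (2,1)–(7,1) (column 1).
Same diagonal: (4,2)–(5,3) (|4−5| = |2−3| = 1); (5,3)–(7,1) (|5−7| = |3−1| = 2).
Total attacking pairs: 4.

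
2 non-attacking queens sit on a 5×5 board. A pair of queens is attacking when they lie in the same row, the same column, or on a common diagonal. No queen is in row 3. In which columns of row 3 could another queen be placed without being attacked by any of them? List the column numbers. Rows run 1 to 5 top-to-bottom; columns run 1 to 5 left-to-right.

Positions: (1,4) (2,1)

columns 3, 5

(1,4) attacks row 3 at column 4 and diagonals 2.
(2,1) attacks row 3 at column 1 and diagonals 2.
Attacked columns: {1, 2, 4}. Safe: {3, 5}.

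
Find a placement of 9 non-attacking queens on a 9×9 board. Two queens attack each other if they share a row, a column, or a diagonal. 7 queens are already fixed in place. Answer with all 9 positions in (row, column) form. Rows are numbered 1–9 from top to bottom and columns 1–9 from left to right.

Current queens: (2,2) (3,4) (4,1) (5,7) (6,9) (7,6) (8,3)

(1,8) (2,2) (3,4) (4,1) (5,7) (6,9) (7,6) (8,3) (9,5)

Row 1: attacked by (2,2)→{1,2,3}; (3,4)→{2,4,6}; (4,1)→{1,4}; (5,7)→{3,7}; (6,9)→{4,9}; (7,6)→{6}; (8,3)→{3}. Safe: 5, 8. Place at column 8.
Row 9: attacked by (1,8)→{8}; (2,2)→{2,9}; (3,4)→{4}; (4,1)→{1,6}; (5,7)→{3,7}; (6,9)→{6,9}; (7,6)→{4,6,8}; (8,3)→{2,3,4}. Safe: 5. Place at column 5.
Columns [8, 2, 4, 1, 7, 9, 6, 3, 5], r−c [-7, 0, -1, 3, -2, -3, 1, 5, 4], r+c [9, 4, 7, 5, 12, 15, 13, 11, 14] are all distinct, so no two queens attack.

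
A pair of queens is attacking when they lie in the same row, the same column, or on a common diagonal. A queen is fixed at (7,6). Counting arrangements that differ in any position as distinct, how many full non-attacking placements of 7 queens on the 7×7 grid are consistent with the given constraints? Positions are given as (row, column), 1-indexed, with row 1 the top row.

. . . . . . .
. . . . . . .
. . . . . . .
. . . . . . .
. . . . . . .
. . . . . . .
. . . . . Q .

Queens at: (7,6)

7

Branch on row 1: col 1 → 1; col 2 → 4; col 3 → 1; col 4 → 1; col 5 → 0; col 7 → 0.
Sum: 1 + 4 + 1 + 1 + 0 + 0 = 7.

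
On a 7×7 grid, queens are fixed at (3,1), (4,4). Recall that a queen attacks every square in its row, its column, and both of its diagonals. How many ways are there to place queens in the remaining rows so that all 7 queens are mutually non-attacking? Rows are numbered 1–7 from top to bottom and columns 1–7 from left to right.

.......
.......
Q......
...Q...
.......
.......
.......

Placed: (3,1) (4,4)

Branch on row 1: col 2 → 1; col 5 → 0; col 6 → 1.
Sum: 1 + 0 + 1 = 2.

2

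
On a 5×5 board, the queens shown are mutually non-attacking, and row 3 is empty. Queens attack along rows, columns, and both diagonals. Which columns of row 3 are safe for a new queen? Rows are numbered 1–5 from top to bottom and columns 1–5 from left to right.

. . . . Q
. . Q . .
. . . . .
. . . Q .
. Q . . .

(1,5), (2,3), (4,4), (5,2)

(1,5) attacks row 3 at column 5 and diagonals 3.
(2,3) attacks row 3 at column 3 and diagonals 2, 4.
(4,4) attacks row 3 at column 4 and diagonals 3, 5.
(5,2) attacks row 3 at column 2 and diagonals 4.
Attacked columns: {2, 3, 4, 5}. Safe: {1}.

columns 1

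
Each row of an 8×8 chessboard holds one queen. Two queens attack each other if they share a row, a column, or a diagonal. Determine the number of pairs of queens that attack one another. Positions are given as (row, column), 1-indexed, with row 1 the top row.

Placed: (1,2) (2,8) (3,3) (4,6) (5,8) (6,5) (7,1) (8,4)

2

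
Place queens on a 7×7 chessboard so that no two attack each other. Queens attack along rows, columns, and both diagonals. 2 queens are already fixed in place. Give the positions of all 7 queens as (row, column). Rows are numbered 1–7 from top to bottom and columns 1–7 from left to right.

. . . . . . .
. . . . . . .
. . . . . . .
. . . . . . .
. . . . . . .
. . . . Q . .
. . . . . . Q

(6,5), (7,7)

Row 1: attacked by (6,5)→{5}; (7,7)→{1,7}. Safe: 2, 3, 4, 6. Place at column 2.
Row 2: attacked by (1,2)→{1,2,3}; (6,5)→{1,5}; (7,7)→{2,7}. Safe: 4, 6. Place at column 4.
Row 3: attacked by (1,2)→{2,4}; (2,4)→{3,4,5}; (6,5)→{2,5}; (7,7)→{3,7}. Safe: 1, 6. Place at column 6.
Row 4: attacked by (1,2)→{2,5}; (2,4)→{2,4,6}; (3,6)→{5,6,7}; (6,5)→{3,5,7}; (7,7)→{4,7}. Safe: 1. Place at column 1.
Row 5: attacked by (1,2)→{2,6}; (2,4)→{1,4,7}; (3,6)→{4,6}; (4,1)→{1,2}; (6,5)→{4,5,6}; (7,7)→{5,7}. Safe: 3. Place at column 3.
Columns [2, 4, 6, 1, 3, 5, 7], r−c [-1, -2, -3, 3, 2, 1, 0], r+c [3, 6, 9, 5, 8, 11, 14] are all distinct, so no two queens attack.

(1,2) (2,4) (3,6) (4,1) (5,3) (6,5) (7,7)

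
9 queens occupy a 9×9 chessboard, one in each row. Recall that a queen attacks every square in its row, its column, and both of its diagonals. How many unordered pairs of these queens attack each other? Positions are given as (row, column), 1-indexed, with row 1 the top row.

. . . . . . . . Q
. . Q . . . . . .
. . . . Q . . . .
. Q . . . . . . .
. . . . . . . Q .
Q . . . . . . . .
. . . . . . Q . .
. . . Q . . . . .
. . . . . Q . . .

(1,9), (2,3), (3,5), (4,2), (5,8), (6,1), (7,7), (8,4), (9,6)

All columns are distinct and no two queens satisfy |Δrow| = |Δcol|, so no pair attacks.

0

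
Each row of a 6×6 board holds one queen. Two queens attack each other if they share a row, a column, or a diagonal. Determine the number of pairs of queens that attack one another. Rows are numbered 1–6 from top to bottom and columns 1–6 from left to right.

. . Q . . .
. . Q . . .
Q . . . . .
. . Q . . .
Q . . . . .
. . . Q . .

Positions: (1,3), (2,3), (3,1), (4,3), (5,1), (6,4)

6

Same column: (1,3)–(2,3) (column 3); (1,3)–(4,3) (column 3); (2,3)–(4,3) (column 3); (3,1)–(5,1) (column 1).
Same diagonal: (1,3)–(3,1) (|1−3| = |3−1| = 2); (3,1)–(6,4) (|3−6| = |1−4| = 3).
Total attacking pairs: 6.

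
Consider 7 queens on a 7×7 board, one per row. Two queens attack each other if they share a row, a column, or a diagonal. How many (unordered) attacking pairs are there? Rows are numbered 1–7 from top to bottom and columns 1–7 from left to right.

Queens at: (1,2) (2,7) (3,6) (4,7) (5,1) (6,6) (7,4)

5

Same column: (2,7)–(4,7) (column 7); (3,6)–(6,6) (column 6).
Same diagonal: (2,7)–(3,6) (|2−3| = |7−6| = 1); (3,6)–(4,7) (|3−4| = |6−7| = 1); (4,7)–(7,4) (|4−7| = |7−4| = 3).
Total attacking pairs: 5.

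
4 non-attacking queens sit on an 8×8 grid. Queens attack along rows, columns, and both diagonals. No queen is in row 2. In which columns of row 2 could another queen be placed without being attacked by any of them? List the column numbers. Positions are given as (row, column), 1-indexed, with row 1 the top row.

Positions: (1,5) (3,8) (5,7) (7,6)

columns 2, 3

(1,5) attacks row 2 at column 5 and diagonals 4, 6.
(3,8) attacks row 2 at column 8 and diagonals 7.
(5,7) attacks row 2 at column 7 and diagonals 4.
(7,6) attacks row 2 at column 6 and diagonals 1.
Attacked columns: {1, 4, 5, 6, 7, 8}. Safe: {2, 3}.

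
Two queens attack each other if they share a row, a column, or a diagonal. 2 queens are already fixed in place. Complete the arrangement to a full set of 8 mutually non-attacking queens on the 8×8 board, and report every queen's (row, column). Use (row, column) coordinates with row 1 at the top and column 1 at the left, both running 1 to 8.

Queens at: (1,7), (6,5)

(1,7) (2,2) (3,4) (4,1) (5,8) (6,5) (7,3) (8,6)

Row 2: attacked by (1,7)→{6,7,8}; (6,5)→{1,5}. Safe: 2, 3, 4. Place at column 2.
Row 3: attacked by (1,7)→{5,7}; (2,2)→{1,2,3}; (6,5)→{2,5,8}. Safe: 4, 6. Place at column 4.
Row 4: attacked by (1,7)→{4,7}; (2,2)→{2,4}; (3,4)→{3,4,5}; (6,5)→{3,5,7}. Safe: 1, 6, 8. Place at column 1.
Row 5: attacked by (1,7)→{3,7}; (2,2)→{2,5}; (3,4)→{2,4,6}; (4,1)→{1,2}; (6,5)→{4,5,6}. Safe: 8. Place at column 8.
Row 7: attacked by (1,7)→{1,7}; (2,2)→{2,7}; (3,4)→{4,8}; (4,1)→{1,4}; (5,8)→{6,8}; (6,5)→{4,5,6}. Safe: 3. Place at column 3.
Row 8: attacked by (1,7)→{7}; (2,2)→{2,8}; (3,4)→{4}; (4,1)→{1,5}; (5,8)→{5,8}; (6,5)→{3,5,7}; (7,3)→{2,3,4}. Safe: 6. Place at column 6.
Columns [7, 2, 4, 1, 8, 5, 3, 6], r−c [-6, 0, -1, 3, -3, 1, 4, 2], r+c [8, 4, 7, 5, 13, 11, 10, 14] are all distinct, so no two queens attack.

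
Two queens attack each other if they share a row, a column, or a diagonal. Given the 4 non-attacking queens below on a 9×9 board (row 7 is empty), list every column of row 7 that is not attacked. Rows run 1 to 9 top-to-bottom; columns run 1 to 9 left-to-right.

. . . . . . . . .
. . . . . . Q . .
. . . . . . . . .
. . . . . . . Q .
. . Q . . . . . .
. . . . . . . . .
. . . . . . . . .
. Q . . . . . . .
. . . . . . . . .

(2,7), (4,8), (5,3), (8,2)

(2,7) attacks row 7 at column 7 and diagonals 2.
(4,8) attacks row 7 at column 8 and diagonals 5.
(5,3) attacks row 7 at column 3 and diagonals 1, 5.
(8,2) attacks row 7 at column 2 and diagonals 1, 3.
Attacked columns: {1, 2, 3, 5, 7, 8}. Safe: {4, 6, 9}.

columns 4, 6, 9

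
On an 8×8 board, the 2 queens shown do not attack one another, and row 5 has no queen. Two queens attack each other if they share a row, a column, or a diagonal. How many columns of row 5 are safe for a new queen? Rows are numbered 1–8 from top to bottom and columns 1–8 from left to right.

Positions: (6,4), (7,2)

4

(6,4) attacks row 5 at column 4 and diagonals 3, 5.
(7,2) attacks row 5 at column 2 and diagonals 4.
Attacked columns: {2, 3, 4, 5}. Safe: {1, 6, 7, 8}.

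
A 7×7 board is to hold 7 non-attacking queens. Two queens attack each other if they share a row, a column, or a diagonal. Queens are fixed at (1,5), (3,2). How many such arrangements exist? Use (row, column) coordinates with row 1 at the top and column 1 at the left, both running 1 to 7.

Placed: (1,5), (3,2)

2

Branch on row 2: col 7 → 2.
Sum: 2 = 2.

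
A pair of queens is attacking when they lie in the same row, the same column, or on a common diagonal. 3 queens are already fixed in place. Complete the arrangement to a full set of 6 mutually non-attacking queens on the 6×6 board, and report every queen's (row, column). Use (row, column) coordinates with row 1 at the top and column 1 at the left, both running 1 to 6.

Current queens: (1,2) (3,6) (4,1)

(1,2) (2,4) (3,6) (4,1) (5,3) (6,5)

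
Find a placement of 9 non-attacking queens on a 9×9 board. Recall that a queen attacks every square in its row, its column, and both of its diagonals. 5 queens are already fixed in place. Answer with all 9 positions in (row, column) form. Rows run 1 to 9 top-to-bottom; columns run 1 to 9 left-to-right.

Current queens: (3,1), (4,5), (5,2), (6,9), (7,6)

Row 1: attacked by (3,1)→{1,3}; (4,5)→{2,5,8}; (5,2)→{2,6}; (6,9)→{4,9}; (7,6)→{6}. Safe: 7. Place at column 7.
Row 2: attacked by (1,7)→{6,7,8}; (3,1)→{1,2}; (4,5)→{3,5,7}; (5,2)→{2,5}; (6,9)→{5,9}; (7,6)→{1,6}. Safe: 4. Place at column 4.
Row 8: attacked by (1,7)→{7}; (2,4)→{4}; (3,1)→{1,6}; (4,5)→{1,5,9}; (5,2)→{2,5}; (6,9)→{7,9}; (7,6)→{5,6,7}. Safe: 3, 8. Place at column 8.
Row 9: attacked by (1,7)→{7}; (2,4)→{4}; (3,1)→{1,7}; (4,5)→{5}; (5,2)→{2,6}; (6,9)→{6,9}; (7,6)→{4,6,8}; (8,8)→{7,8,9}. Safe: 3. Place at column 3.
Columns [7, 4, 1, 5, 2, 9, 6, 8, 3], r−c [-6, -2, 2, -1, 3, -3, 1, 0, 6], r+c [8, 6, 4, 9, 7, 15, 13, 16, 12] are all distinct, so no two queens attack.

(1,7) (2,4) (3,1) (4,5) (5,2) (6,9) (7,6) (8,8) (9,3)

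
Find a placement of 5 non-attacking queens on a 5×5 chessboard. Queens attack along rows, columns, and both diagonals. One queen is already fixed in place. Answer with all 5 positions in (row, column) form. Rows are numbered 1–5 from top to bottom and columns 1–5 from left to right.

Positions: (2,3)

Row 1: attacked by (2,3)→{2,3,4}. Safe: 1, 5. Place at column 5.
Row 3: attacked by (1,5)→{3,5}; (2,3)→{2,3,4}. Safe: 1. Place at column 1.
Row 4: attacked by (1,5)→{2,5}; (2,3)→{1,3,5}; (3,1)→{1,2}. Safe: 4. Place at column 4.
Row 5: attacked by (1,5)→{1,5}; (2,3)→{3}; (3,1)→{1,3}; (4,4)→{3,4,5}. Safe: 2. Place at column 2.
Columns [5, 3, 1, 4, 2], r−c [-4, -1, 2, 0, 3], r+c [6, 5, 4, 8, 7] are all distinct, so no two queens attack.

(1,5) (2,3) (3,1) (4,4) (5,2)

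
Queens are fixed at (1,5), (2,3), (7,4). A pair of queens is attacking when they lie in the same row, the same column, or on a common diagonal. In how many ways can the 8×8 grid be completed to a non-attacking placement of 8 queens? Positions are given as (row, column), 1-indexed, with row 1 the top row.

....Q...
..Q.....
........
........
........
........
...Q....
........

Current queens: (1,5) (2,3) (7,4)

1

Branch on row 3: col 1 → 1; col 6 → 0.
Sum: 1 + 0 = 1.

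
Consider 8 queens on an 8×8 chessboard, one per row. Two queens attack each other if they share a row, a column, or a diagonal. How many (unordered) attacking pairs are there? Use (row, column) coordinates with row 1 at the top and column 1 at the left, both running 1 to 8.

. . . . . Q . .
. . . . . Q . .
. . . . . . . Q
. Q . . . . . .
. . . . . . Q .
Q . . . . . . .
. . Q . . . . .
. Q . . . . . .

Same column: (1,6)–(2,6) (column 6); (4,2)–(8,2) (column 2).
Same diagonal: (1,6)–(3,8) (|1−3| = |6−8| = 2); (1,6)–(6,1) (|1−6| = |6−1| = 5); (7,3)–(8,2) (|7−8| = |3−2| = 1).
Total attacking pairs: 5.

5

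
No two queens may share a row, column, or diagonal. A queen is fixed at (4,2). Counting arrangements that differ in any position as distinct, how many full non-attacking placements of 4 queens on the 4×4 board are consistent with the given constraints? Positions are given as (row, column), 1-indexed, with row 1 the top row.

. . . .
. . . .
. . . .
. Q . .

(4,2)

1

Branch on row 1: col 1 → 0; col 3 → 1; col 4 → 0.
Sum: 0 + 1 + 0 = 1.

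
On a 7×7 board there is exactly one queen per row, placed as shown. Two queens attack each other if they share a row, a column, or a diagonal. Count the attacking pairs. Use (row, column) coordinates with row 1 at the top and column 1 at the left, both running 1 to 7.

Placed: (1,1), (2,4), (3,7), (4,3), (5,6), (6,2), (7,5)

All columns are distinct and no two queens satisfy |Δrow| = |Δcol|, so no pair attacks.

0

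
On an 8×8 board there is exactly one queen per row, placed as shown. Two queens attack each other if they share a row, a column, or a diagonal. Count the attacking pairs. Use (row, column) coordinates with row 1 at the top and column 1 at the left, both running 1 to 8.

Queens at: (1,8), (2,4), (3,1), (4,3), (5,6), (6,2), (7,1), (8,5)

2

Same column: (3,1)–(7,1) (column 1).
Same diagonal: (6,2)–(7,1) (|6−7| = |2−1| = 1).
Total attacking pairs: 2.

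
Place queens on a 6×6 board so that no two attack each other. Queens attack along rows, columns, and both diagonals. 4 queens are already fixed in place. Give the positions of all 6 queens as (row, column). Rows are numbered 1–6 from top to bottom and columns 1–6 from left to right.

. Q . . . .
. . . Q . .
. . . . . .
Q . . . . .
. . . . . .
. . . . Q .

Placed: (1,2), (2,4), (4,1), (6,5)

Row 3: attacked by (1,2)→{2,4}; (2,4)→{3,4,5}; (4,1)→{1,2}; (6,5)→{2,5}. Safe: 6. Place at column 6.
Row 5: attacked by (1,2)→{2,6}; (2,4)→{1,4}; (3,6)→{4,6}; (4,1)→{1,2}; (6,5)→{4,5,6}. Safe: 3. Place at column 3.
Columns [2, 4, 6, 1, 3, 5], r−c [-1, -2, -3, 3, 2, 1], r+c [3, 6, 9, 5, 8, 11] are all distinct, so no two queens attack.

(1,2) (2,4) (3,6) (4,1) (5,3) (6,5)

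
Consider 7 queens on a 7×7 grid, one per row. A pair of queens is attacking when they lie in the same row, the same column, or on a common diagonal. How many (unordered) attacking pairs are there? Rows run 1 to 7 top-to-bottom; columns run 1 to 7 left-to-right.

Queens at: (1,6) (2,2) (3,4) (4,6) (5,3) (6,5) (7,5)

4

Same column: (1,6)–(4,6) (column 6); (6,5)–(7,5) (column 5).
Same diagonal: (1,6)–(3,4) (|1−3| = |6−4| = 2); (5,3)–(7,5) (|5−7| = |3−5| = 2).
Total attacking pairs: 4.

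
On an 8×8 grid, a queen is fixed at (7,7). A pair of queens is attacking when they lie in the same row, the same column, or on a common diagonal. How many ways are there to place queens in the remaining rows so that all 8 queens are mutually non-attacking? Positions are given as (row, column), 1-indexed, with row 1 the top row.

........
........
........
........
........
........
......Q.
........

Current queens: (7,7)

16

Branch on row 1: col 2 → 3; col 3 → 5; col 4 → 2; col 5 → 1; col 6 → 3; col 8 → 2.
Sum: 3 + 5 + 2 + 1 + 3 + 2 = 16.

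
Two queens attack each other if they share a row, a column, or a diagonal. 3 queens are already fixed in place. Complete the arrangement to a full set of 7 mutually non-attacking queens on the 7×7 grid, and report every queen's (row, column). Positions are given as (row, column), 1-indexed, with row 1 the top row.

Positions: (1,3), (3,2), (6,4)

(1,3) (2,6) (3,2) (4,5) (5,1) (6,4) (7,7)

Row 2: attacked by (1,3)→{2,3,4}; (3,2)→{1,2,3}; (6,4)→{4}. Safe: 5, 6, 7. Place at column 6.
Row 4: attacked by (1,3)→{3,6}; (2,6)→{4,6}; (3,2)→{1,2,3}; (6,4)→{2,4,6}. Safe: 5, 7. Place at column 5.
Row 5: attacked by (1,3)→{3,7}; (2,6)→{3,6}; (3,2)→{2,4}; (4,5)→{4,5,6}; (6,4)→{3,4,5}. Safe: 1. Place at column 1.
Row 7: attacked by (1,3)→{3}; (2,6)→{1,6}; (3,2)→{2,6}; (4,5)→{2,5}; (5,1)→{1,3}; (6,4)→{3,4,5}. Safe: 7. Place at column 7.
Columns [3, 6, 2, 5, 1, 4, 7], r−c [-2, -4, 1, -1, 4, 2, 0], r+c [4, 8, 5, 9, 6, 10, 14] are all distinct, so no two queens attack.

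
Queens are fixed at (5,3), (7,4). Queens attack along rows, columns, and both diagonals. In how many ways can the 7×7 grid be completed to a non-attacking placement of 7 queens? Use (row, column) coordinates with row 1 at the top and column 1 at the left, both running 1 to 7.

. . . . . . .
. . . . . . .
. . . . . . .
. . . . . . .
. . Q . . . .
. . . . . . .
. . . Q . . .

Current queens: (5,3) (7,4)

Branch on row 1: col 1 → 1; col 2 → 0; col 5 → 1; col 6 → 0.
Sum: 1 + 0 + 1 + 0 = 2.

2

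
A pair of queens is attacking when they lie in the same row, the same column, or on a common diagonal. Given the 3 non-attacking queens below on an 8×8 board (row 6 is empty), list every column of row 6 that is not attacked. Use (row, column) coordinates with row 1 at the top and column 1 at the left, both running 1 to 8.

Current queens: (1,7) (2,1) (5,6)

columns 3, 4, 8

(1,7) attacks row 6 at column 7 and diagonals 2.
(2,1) attacks row 6 at column 1 and diagonals 5.
(5,6) attacks row 6 at column 6 and diagonals 5, 7.
Attacked columns: {1, 2, 5, 6, 7}. Safe: {3, 4, 8}.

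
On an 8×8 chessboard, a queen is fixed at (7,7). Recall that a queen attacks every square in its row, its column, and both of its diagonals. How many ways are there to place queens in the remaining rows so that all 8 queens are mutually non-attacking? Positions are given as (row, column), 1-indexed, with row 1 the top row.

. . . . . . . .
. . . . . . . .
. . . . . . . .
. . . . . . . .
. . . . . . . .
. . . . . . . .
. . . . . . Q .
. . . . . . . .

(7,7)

16

Branch on row 1: col 2 → 3; col 3 → 5; col 4 → 2; col 5 → 1; col 6 → 3; col 8 → 2.
Sum: 3 + 5 + 2 + 1 + 3 + 2 = 16.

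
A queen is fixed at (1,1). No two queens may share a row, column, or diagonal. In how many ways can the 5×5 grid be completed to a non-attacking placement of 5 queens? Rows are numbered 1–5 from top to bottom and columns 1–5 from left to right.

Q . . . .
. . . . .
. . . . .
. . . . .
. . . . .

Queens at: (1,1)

2

Branch on row 2: col 3 → 1; col 4 → 1; col 5 → 0.
Sum: 1 + 1 + 0 = 2.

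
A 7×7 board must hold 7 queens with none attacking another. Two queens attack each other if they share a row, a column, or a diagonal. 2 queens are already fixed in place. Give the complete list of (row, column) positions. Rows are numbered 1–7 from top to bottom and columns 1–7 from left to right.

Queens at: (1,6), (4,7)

Row 2: attacked by (1,6)→{5,6,7}; (4,7)→{5,7}. Safe: 1, 2, 3, 4. Place at column 4.
Row 3: attacked by (1,6)→{4,6}; (2,4)→{3,4,5}; (4,7)→{6,7}. Safe: 1, 2. Place at column 2.
Row 5: attacked by (1,6)→{2,6}; (2,4)→{1,4,7}; (3,2)→{2,4}; (4,7)→{6,7}. Safe: 3, 5. Place at column 5.
Row 6: attacked by (1,6)→{1,6}; (2,4)→{4}; (3,2)→{2,5}; (4,7)→{5,7}; (5,5)→{4,5,6}. Safe: 3. Place at column 3.
Row 7: attacked by (1,6)→{6}; (2,4)→{4}; (3,2)→{2,6}; (4,7)→{4,7}; (5,5)→{3,5,7}; (6,3)→{2,3,4}. Safe: 1. Place at column 1.
Columns [6, 4, 2, 7, 5, 3, 1], r−c [-5, -2, 1, -3, 0, 3, 6], r+c [7, 6, 5, 11, 10, 9, 8] are all distinct, so no two queens attack.

(1,6) (2,4) (3,2) (4,7) (5,5) (6,3) (7,1)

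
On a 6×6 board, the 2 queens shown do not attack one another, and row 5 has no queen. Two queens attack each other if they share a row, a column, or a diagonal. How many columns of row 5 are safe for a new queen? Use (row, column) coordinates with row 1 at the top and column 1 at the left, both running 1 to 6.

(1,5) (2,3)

(1,5) attacks row 5 at column 5 and diagonals 1.
(2,3) attacks row 5 at column 3 and diagonals 6.
Attacked columns: {1, 3, 5, 6}. Safe: {2, 4}.

2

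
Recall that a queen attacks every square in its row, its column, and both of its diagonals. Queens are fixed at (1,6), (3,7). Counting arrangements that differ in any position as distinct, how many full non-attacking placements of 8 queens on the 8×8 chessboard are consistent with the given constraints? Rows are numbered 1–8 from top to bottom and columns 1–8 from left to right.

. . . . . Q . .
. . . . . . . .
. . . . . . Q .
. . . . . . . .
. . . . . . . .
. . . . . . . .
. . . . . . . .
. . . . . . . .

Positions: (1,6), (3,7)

Branch on row 2: col 1 → 0; col 2 → 2; col 3 → 3; col 4 → 2.
Sum: 0 + 2 + 3 + 2 = 7.

7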